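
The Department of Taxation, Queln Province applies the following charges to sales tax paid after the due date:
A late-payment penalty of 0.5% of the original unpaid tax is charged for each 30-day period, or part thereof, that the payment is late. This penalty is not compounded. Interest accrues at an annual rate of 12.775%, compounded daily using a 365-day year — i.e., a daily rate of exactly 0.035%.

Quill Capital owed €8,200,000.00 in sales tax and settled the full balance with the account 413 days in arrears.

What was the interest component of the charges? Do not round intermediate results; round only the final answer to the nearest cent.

Interest: €8,200,000.00 × ((1 + 0.00035)^413 − 1) = €8,200,000.00 × 0.15549025… = €1,275,020.0202…

€1,275,020.02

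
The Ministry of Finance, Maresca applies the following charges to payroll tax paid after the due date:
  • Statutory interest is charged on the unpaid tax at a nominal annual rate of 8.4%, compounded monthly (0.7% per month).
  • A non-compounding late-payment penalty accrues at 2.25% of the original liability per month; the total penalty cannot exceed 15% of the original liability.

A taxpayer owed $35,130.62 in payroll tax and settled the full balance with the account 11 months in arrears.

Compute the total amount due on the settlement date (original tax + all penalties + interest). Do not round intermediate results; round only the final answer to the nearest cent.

Penalty (uncapped): 11 × 2.25% × $35,130.62 = $8,694.83…; cap = 15% × $35,130.62 = $5,269.59… → penalty = $5,269.59…
Interest: $35,130.62 × ((1 + 0.007)^11 − 1) = $35,130.62 × 0.0797524… = $2,801.7511…
Total = $35,130.62 + $5,269.5930 + $2,801.7511… = $43,201.96

$43,201.96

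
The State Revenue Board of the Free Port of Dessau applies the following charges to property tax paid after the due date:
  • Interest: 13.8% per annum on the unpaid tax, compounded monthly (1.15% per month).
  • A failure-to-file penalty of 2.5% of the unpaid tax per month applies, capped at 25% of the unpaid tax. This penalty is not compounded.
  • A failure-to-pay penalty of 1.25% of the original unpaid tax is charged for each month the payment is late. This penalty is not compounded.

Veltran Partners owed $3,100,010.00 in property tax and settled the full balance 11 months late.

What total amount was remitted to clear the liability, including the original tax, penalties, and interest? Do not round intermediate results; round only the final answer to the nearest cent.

$4,716,759.95

Failure-to-file: 11 × 2.5% × $3,100,010.00 = $852,502.75, capped at 25% × $3,100,010.00 = $775,002.50
Failure-to-pay penalty: 11 × 1.25% × $3,100,010.00 = $426,251.38…
Interest: $3,100,010.00 × ((1 + 0.0115)^11 − 1) = $3,100,010.00 × 0.1340306… = $415,496.0766…
Total = $3,100,010.00 + $1,201,253.8750 + $415,496.0766… = $4,716,759.95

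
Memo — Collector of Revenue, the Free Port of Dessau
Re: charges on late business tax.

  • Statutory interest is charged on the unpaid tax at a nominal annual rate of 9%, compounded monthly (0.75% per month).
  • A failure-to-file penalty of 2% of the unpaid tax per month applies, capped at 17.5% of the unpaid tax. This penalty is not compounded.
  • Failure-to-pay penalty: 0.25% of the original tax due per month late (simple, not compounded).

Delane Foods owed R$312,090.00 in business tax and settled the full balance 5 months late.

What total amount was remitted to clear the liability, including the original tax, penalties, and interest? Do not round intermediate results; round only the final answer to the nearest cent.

R$359,080.37

Failure-to-file: 5 × 2% × R$312,090.00 = R$31,209.00 (under the 17.5% cap)
Failure-to-pay penalty = 0.25% × R$312,090.00 × 5 mo = R$3,901.13…
Interest: R$312,090.00 × ((1 + 0.0075)^5 − 1) = R$312,090.00 × 0.0380667… = R$11,880.2472…
Total = R$312,090.00 + R$35,110.1250 + R$11,880.2472… = R$359,080.37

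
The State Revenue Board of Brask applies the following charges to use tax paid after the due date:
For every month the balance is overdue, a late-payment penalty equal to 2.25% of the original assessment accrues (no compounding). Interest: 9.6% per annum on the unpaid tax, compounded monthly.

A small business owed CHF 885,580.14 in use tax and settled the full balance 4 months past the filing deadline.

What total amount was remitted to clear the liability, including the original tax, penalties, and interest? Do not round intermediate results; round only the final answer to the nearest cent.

Late-payment penalty = 2.25% × CHF 885,580.14 × 4 mo = CHF 79,702.21…
Interest (9.6%/yr ÷ 12 = 0.8%/month): CHF 885,580.14 × ((1 + 0.008)^4 − 1) = CHF 28,680.4445…
Total = CHF 885,580.14 + CHF 79,702.2126 + CHF 28,680.4445… = CHF 993,962.80

CHF 993,962.80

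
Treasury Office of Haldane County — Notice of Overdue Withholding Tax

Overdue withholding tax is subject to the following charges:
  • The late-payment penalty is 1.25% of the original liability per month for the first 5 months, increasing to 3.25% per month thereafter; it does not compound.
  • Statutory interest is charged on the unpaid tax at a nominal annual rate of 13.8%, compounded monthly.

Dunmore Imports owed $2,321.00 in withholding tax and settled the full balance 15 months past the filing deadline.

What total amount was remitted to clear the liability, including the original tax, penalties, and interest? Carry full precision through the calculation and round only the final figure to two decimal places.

$3,654.65

Penalty, months 1–5: 5 × 1.25% × $2,321.00 = $145.06…
Penalty, months 6–15: 10 × 3.25% × $2,321.00 = $754.33…
Interest (13.8%/yr ÷ 12 = 1.15%/month): $2,321.00 × ((1 + 0.0115)^15 − 1) = $434.2655…
Total = $2,321.00 + $899.3875 + $434.2655… = $3,654.65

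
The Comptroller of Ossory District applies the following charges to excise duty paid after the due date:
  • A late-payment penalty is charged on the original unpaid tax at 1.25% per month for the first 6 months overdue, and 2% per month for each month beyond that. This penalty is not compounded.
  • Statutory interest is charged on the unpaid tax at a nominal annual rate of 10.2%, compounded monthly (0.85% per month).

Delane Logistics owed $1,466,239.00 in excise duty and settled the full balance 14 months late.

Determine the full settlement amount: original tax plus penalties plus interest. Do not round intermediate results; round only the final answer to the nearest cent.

$1,995,263.32

Penalty, months 1–6: 6 × 1.25% × $1,466,239.00 = $109,967.93…
Penalty, months 7–14: 8 × 2% × $1,466,239.00 = $234,598.24
Interest: $1,466,239.00 × ((1 + 0.0085)^14 − 1) = $1,466,239.00 × 0.1258036… = $184,458.1546…
Total = $1,466,239.00 + $344,566.1650 + $184,458.1546… = $1,995,263.32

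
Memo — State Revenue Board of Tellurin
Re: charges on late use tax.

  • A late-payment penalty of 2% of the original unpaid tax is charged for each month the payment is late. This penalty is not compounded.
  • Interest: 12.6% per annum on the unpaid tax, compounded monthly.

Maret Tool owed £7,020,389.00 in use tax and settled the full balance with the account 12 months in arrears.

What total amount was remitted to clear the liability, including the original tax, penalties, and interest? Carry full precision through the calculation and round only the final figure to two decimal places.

Late-payment penalty = 2% × £7,020,389.00 × 12 mo = £1,684,893.36
Interest (12.6%/yr ÷ 12 = 1.05%/month): £7,020,389.00 × ((1 + 0.0105)^12 − 1) = £937,483.7680…
Total = £7,020,389.00 + £1,684,893.3600 + £937,483.7680… = £9,642,766.13

£9,642,766.13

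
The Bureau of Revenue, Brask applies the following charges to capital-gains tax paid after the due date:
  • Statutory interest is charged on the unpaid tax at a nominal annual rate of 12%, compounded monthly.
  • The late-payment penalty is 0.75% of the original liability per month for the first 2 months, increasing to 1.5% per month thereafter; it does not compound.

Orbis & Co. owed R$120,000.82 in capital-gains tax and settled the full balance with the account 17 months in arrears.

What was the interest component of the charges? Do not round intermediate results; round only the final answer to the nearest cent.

R$22,116.68

Interest (12%/yr ÷ 12 = 1%/month): R$120,000.82 × ((1 + 0.01)^17 − 1) = R$22,116.6829…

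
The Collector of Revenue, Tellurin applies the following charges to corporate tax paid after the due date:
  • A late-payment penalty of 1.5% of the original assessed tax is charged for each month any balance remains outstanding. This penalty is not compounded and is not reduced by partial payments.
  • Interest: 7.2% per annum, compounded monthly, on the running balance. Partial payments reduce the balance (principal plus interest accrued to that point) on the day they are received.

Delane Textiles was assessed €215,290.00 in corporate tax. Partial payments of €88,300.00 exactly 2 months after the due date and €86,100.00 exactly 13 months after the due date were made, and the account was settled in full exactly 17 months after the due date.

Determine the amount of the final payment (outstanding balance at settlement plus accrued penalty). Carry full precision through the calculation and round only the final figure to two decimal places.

Monthly rate = 7.2% ÷ 12 = 0.6%
Balance at month 2: €215,290.0000 × (1 + 0.006)^2 = €217,881.2304…
After €88,300.00 payment: €217,881.2304… − €88,300.00 = €129,581.2304…
Balance at month 13: €129,581.2304… × (1 + 0.006)^11 = €138,394.8366…
After €86,100.00 payment: €138,394.8366… − €86,100.00 = €52,294.8366…
Balance at month 17: €52,294.8366… × (1 + 0.006)^4 = €53,561.2537…
Penalty: 17 × 1.5% × €215,290.00 = €54,898.95
Final settlement = outstanding balance + penalty = €53,561.2537… + €54,898.95 = €108,460.20

€108,460.20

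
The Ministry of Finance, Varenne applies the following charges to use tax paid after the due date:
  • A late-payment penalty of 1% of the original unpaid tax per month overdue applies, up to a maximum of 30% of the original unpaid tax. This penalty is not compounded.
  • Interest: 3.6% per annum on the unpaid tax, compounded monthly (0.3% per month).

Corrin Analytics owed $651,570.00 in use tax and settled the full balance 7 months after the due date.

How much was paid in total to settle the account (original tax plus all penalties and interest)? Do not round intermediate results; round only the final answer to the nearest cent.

Penalty: 7 × 1% × $651,570.00 = $45,609.90 (below the 30% cap of $195,471.00)
Interest: $651,570.00 × ((1 + 0.003)^7 − 1) = $651,570.00 × 0.0211899… = $13,806.7343…
Total = $651,570.00 + $45,609.9000 + $13,806.7343… = $710,986.63

$710,986.63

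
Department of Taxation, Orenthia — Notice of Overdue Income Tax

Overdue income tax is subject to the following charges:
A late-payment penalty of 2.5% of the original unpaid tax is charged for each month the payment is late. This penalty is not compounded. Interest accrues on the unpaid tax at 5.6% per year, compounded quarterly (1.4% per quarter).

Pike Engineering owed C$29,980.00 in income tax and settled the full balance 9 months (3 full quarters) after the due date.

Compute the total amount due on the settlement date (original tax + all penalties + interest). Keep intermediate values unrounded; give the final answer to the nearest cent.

C$38,002.37

Late-payment penalty: 9 × 2.5% × C$29,980.00 = C$6,745.50
Interest: C$29,980.00 × ((1 + 0.014)^3 − 1) = C$29,980.00 × 0.0425907… = C$1,276.8705…
Total = C$29,980.00 + C$6,745.5000 + C$1,276.8705… = C$38,002.37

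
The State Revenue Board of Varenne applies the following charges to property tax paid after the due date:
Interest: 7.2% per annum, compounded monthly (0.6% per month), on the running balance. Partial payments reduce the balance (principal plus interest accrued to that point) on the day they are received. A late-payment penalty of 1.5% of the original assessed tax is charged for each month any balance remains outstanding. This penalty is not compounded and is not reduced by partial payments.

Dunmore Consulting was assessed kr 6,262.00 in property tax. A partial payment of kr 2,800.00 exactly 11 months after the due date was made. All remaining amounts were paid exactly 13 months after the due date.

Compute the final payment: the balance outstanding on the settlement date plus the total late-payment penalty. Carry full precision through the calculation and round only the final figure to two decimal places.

Balance at month 11: kr 6,262.0000 × (1 + 0.006)^11 = kr 6,687.9166…
After kr 2,800.00 payment: kr 6,687.9166… − kr 2,800.00 = kr 3,887.9166…
Balance at month 13: kr 3,887.9166… × (1 + 0.006)^2 = kr 3,934.7116…
Penalty: 13 × 1.5% × kr 6,262.00 = kr 1,221.09
Final settlement = outstanding balance + penalty = kr 3,934.7116… + kr 1,221.09 = kr 5,155.80

kr 5,155.80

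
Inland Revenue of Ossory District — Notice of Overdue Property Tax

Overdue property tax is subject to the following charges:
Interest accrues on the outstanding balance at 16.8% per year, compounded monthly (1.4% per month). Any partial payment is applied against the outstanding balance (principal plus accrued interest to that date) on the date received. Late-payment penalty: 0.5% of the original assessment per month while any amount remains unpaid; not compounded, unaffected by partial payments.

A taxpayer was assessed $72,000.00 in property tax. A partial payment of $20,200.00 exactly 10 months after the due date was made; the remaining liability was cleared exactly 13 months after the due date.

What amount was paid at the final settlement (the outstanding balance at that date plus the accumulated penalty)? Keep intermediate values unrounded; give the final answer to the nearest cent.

Balance at month 10: $72,000.0000 × (1 + 0.014)^10 = $82,739.3389…
After $20,200.00 payment: $82,739.3389… − $20,200.00 = $62,539.3389…
Balance at month 13: $62,539.3389… × (1 + 0.014)^3 = $65,202.9359…
Penalty: 13 × 0.5% × $72,000.00 = $4,680.00
Final settlement = outstanding balance + penalty = $65,202.9359… + $4,680.00 = $69,882.94

$69,882.94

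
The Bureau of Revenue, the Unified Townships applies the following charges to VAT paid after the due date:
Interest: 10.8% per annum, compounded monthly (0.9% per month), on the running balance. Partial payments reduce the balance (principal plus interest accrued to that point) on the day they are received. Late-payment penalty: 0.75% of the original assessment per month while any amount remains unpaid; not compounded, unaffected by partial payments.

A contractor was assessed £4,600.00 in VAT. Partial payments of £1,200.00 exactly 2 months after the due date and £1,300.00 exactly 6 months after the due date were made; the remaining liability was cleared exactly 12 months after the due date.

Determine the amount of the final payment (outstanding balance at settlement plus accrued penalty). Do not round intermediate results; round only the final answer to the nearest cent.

£2,851.87

Balance at month 2: £4,600.0000 × (1 + 0.009)^2 = £4,683.1726
After £1,200.00 payment: £4,683.1726 − £1,200.00 = £3,483.1726
Balance at month 6: £3,483.1726 × (1 + 0.009)^4 = £3,610.2698…
After £1,300.00 payment: £3,610.2698… − £1,300.00 = £2,310.2698…
Balance at month 12: £2,310.2698… × (1 + 0.009)^6 = £2,437.8653…
Penalty: 12 × 0.75% × £4,600.00 = £414.00
Final settlement = outstanding balance + penalty = £2,437.8653… + £414.00 = £2,851.87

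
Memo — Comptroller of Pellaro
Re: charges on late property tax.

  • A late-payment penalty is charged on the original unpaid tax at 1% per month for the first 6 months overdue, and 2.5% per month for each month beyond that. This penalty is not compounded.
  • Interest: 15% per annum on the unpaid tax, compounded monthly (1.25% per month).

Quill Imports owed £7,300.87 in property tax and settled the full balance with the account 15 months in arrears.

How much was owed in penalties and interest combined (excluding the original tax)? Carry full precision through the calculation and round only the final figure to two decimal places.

Penalty, months 1–6: 6 × 1% × £7,300.87 = £438.05…
Penalty, months 7–15: 9 × 2.5% × £7,300.87 = £1,642.70…
Interest: £7,300.87 × ((1 + 0.0125)^15 − 1) = £7,300.87 × 0.2048292… = £1,495.4312…
Penalties + interest = £2,080.7480… + £1,495.4312… = £3,576.18

£3,576.18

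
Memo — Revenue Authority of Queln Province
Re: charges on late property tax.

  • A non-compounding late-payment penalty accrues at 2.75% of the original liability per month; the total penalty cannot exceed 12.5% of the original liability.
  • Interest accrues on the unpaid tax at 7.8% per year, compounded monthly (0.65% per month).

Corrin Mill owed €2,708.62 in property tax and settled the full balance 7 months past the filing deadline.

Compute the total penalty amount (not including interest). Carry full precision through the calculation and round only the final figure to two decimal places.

Penalty (uncapped): 7 × 2.75% × €2,708.62 = €521.41…; cap = 12.5% × €2,708.62 = €338.58… → penalty = €338.58…

€338.58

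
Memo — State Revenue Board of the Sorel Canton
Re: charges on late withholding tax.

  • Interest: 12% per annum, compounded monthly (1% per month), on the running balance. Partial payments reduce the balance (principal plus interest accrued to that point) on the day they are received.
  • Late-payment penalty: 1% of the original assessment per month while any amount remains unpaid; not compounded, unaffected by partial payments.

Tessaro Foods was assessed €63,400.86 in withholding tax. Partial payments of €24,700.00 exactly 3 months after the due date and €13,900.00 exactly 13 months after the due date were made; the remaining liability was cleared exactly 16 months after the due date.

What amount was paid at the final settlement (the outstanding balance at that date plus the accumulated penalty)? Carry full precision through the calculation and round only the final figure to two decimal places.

€42,054.54

Balance at month 3: €63,400.8600 × (1 + 0.01)^3 = €65,321.9695…
After €24,700.00 payment: €65,321.9695… − €24,700.00 = €40,621.9695…
Balance at month 13: €40,621.9695… × (1 + 0.01)^10 = €44,871.9262…
After €13,900.00 payment: €44,871.9262… − €13,900.00 = €30,971.9262…
Balance at month 16: €30,971.9262… × (1 + 0.01)^3 = €31,910.4066…
Penalty: 16 × 1% × €63,400.86 = €10,144.14…
Final settlement = outstanding balance + penalty = €31,910.4066… + €10,144.14… = €42,054.54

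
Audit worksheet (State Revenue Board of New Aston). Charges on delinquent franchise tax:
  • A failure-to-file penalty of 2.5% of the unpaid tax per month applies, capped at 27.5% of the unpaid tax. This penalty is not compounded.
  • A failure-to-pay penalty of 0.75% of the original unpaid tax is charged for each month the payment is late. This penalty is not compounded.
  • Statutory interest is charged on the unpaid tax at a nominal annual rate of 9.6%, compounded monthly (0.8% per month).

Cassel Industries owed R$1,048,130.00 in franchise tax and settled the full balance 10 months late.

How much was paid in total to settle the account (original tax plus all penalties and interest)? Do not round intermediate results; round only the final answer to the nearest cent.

Failure-to-file: 10 × 2.5% × R$1,048,130.00 = R$262,032.50 (under the 27.5% cap)
Failure-to-pay penalty = 0.75% × R$1,048,130.00 × 10 mo = R$78,609.75
Interest: R$1,048,130.00 × ((1 + 0.008)^10 − 1) = R$1,048,130.00 × 0.0829423… = R$86,934.3218…
Total = R$1,048,130.00 + R$340,642.2500 + R$86,934.3218… = R$1,475,706.57

R$1,475,706.57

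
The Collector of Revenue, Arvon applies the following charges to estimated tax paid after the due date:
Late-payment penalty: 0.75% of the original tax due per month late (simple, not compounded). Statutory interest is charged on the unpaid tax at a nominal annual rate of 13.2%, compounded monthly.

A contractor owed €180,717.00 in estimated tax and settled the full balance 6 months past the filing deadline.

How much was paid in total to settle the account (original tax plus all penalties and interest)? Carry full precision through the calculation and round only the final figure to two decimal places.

Late-payment penalty = 0.75% × €180,717.00 × 6 mo = €8,132.27…
Interest (13.2%/yr ÷ 12 = 1.1%/month): €180,717.00 × ((1 + 0.011)^6 − 1) = €12,260.1739…
Total = €180,717.00 + €8,132.2650 + €12,260.1739… = €201,109.44

€201,109.44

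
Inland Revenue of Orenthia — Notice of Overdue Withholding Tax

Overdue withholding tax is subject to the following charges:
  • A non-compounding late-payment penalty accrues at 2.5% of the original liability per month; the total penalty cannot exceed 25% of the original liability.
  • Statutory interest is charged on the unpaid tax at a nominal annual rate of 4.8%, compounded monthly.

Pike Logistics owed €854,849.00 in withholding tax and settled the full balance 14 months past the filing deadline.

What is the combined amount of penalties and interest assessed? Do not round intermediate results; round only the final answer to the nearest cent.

Penalty (uncapped): 14 × 2.5% × €854,849.00 = €299,197.15; cap = 25% × €854,849.00 = €213,712.25 → penalty = €213,712.25
Interest (4.8%/yr ÷ 12 = 0.4%/month): €854,849.00 × ((1 + 0.004)^14 − 1) = €49,136.3395…
Penalties + interest = €213,712.2500 + €49,136.3395… = €262,848.59

€262,848.59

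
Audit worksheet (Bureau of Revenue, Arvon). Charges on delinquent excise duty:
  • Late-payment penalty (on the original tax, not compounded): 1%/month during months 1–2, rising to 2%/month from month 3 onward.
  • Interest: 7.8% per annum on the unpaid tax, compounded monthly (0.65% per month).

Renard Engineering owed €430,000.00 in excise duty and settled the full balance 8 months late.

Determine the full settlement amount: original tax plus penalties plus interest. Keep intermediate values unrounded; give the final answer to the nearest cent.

Penalty, months 1–2: 2 × 1% × €430,000.00 = €8,600.00
Penalty, months 3–8: 6 × 2% × €430,000.00 = €51,600.00
Interest: €430,000.00 × ((1 + 0.0065)^8 − 1) = €430,000.00 × 0.0531985… = €22,875.3570…
Total = €430,000.00 + €60,200.0000 + €22,875.3570… = €513,075.36

€513,075.36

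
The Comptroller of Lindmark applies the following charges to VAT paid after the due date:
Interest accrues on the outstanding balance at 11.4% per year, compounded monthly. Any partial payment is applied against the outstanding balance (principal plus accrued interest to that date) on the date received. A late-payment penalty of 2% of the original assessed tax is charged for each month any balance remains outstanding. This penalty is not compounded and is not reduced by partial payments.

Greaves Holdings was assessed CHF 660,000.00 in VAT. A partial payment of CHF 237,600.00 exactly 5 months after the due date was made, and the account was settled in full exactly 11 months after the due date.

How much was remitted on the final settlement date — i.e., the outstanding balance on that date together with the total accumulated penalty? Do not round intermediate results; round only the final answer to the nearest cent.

CHF 626,072.29

Monthly rate = 11.4% ÷ 12 = 0.95%
Balance at month 5: CHF 660,000.0000 × (1 + 0.0095)^5 = CHF 691,951.3356…
After CHF 237,600.00 payment: CHF 691,951.3356… − CHF 237,600.00 = CHF 454,351.3356…
Balance at month 11: CHF 454,351.3356… × (1 + 0.0095)^6 = CHF 480,872.2866…
Penalty: 11 × 2% × CHF 660,000.00 = CHF 145,200.00
Final settlement = outstanding balance + penalty = CHF 480,872.2866… + CHF 145,200.00 = CHF 626,072.29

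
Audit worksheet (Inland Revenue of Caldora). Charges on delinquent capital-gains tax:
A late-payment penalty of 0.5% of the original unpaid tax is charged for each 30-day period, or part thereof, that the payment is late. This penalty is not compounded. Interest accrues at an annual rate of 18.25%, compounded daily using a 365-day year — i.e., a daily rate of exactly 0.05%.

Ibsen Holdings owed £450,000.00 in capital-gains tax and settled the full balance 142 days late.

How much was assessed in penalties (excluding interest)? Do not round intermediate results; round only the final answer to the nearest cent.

Penalty periods: ⌈142/30⌉ = 5; penalty = 5 × 0.5% × £450,000.00 = £11,250.00

£11,250.00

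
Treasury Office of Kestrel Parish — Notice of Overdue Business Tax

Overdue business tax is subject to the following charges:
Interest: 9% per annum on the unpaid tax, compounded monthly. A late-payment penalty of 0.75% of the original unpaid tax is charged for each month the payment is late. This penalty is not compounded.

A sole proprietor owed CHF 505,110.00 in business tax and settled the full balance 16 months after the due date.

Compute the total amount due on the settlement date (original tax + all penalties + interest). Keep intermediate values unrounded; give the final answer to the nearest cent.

Late-payment penalty: 16 × 0.75% × CHF 505,110.00 = CHF 60,613.20
Interest (9%/yr ÷ 12 = 0.75%/month): CHF 505,110.00 × ((1 + 0.0075)^16 − 1) = CHF 64,144.9865…
Total = CHF 505,110.00 + CHF 60,613.2000 + CHF 64,144.9865… = CHF 629,868.19

CHF 629,868.19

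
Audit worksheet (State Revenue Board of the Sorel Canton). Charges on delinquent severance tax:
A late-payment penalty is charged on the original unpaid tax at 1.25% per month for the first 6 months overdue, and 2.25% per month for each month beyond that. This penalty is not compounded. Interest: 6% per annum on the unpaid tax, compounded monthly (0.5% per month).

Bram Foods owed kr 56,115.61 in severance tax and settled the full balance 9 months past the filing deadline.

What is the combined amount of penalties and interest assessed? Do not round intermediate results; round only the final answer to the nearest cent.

kr 10,572.77

Penalty, months 1–6: 6 × 1.25% × kr 56,115.61 = kr 4,208.67…
Penalty, months 7–9: 3 × 2.25% × kr 56,115.61 = kr 3,787.80…
Interest: kr 56,115.61 × ((1 + 0.005)^9 − 1) = kr 56,115.61 × 0.0459106… = kr 2,576.3002…
Penalties + interest = kr 7,996.4744… + kr 2,576.3002… = kr 10,572.77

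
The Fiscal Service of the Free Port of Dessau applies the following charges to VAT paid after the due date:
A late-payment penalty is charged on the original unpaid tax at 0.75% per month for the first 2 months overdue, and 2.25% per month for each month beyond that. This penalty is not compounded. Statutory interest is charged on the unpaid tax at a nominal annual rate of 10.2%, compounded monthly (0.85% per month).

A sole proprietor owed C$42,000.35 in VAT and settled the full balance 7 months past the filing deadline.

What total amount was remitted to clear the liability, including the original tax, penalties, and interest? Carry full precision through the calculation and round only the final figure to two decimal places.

Penalty, months 1–2: 2 × 0.75% × C$42,000.35 = C$630.01…
Penalty, months 3–7: 5 × 2.25% × C$42,000.35 = C$4,725.04…
Interest: C$42,000.35 × ((1 + 0.0085)^7 − 1) = C$42,000.35 × 0.0610389… = C$2,563.6563…
Total = C$42,000.35 + C$5,355.0446… + C$2,563.6563… = C$49,919.05

C$49,919.05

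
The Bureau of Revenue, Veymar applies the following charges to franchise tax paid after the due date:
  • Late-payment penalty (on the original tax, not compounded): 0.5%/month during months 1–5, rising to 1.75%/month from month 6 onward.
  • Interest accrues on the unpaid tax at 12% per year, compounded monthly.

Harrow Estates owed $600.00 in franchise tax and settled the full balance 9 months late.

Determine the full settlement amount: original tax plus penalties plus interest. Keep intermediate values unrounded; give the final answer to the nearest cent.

$713.21

Penalty, months 1–5: 5 × 0.5% × $600.00 = $15.00
Penalty, months 6–9: 4 × 1.75% × $600.00 = $42.00
Interest (12%/yr ÷ 12 = 1%/month): $600.00 × ((1 + 0.01)^9 − 1) = $56.2112…
Total = $600.00 + $57.0000 + $56.2112… = $713.21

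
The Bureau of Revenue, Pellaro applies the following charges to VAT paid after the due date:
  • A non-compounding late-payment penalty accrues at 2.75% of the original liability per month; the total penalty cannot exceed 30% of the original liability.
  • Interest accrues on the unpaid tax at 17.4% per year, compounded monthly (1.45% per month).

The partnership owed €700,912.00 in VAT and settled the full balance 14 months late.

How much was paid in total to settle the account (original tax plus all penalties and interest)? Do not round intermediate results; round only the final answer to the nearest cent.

€1,067,690.85

Penalty (uncapped): 14 × 2.75% × €700,912.00 = €269,851.12; cap = 30% × €700,912.00 = €210,273.60 → penalty = €210,273.60
Interest: €700,912.00 × ((1 + 0.0145)^14 − 1) = €700,912.00 × 0.2232880… = €156,505.2459…
Total = €700,912.00 + €210,273.6000 + €156,505.2459… = €1,067,690.85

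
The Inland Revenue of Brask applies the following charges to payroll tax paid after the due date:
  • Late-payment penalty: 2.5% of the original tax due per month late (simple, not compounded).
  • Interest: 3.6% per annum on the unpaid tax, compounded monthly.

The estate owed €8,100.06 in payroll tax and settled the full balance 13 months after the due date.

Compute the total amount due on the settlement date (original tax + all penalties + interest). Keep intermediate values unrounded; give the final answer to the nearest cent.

Late-payment penalty = 2.5% × €8,100.06 × 13 mo = €2,632.52…
Interest (3.6%/yr ÷ 12 = 0.3%/month): €8,100.06 × ((1 + 0.003)^13 − 1) = €321.6516…
Total = €8,100.06 + €2,632.5195 + €321.6516… = €11,054.23

€11,054.23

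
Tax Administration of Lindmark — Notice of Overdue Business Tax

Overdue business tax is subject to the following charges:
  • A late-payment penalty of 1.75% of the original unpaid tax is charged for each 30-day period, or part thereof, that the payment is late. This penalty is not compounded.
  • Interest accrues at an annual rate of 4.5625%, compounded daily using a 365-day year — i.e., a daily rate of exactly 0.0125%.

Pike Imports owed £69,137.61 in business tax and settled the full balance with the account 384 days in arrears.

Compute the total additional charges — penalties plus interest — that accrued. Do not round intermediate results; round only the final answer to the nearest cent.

£19,128.13

Penalty periods: ⌈384/30⌉ = 13; penalty = 13 × 1.75% × £69,137.61 = £15,728.81…
Interest: £69,137.61 × ((1 + 0.000125)^384 − 1) = £69,137.61 × 0.04916751… = £3,399.3240…
Penalties + interest = £15,728.8063… + £3,399.3240… = £19,128.13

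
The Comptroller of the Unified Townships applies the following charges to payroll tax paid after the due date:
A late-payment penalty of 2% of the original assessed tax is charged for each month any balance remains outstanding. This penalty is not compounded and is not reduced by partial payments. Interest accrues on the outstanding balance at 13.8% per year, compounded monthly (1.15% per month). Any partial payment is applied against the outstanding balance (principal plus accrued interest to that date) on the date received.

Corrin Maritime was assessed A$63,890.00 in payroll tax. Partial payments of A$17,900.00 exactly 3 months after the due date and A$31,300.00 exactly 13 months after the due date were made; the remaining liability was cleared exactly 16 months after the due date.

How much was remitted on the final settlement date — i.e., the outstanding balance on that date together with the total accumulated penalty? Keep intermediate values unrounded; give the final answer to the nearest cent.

Balance at month 3: A$63,890.0000 × (1 + 0.0115)^3 = A$66,119.6505…
After A$17,900.00 payment: A$66,119.6505… − A$17,900.00 = A$48,219.6505…
Balance at month 13: A$48,219.6505… × (1 + 0.0115)^10 = A$54,060.8574…
After A$31,300.00 payment: A$54,060.8574… − A$31,300.00 = A$22,760.8574…
Balance at month 16: A$22,760.8574… × (1 + 0.0115)^3 = A$23,555.1720…
Penalty: 16 × 2% × A$63,890.00 = A$20,444.80
Final settlement = outstanding balance + penalty = A$23,555.1720… + A$20,444.80 = A$43,999.97

A$43,999.97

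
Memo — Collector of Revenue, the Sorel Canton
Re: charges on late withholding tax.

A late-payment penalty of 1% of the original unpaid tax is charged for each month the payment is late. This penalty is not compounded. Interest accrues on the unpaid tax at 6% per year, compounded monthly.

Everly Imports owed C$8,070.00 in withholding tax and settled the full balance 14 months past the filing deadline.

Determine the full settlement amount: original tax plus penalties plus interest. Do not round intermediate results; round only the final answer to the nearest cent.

Late-payment penalty: 14 × 1% × C$8,070.00 = C$1,129.80
Interest (6%/yr ÷ 12 = 0.5%/month): C$8,070.00 × ((1 + 0.005)^14 − 1) = C$583.6315…
Total = C$8,070.00 + C$1,129.8000 + C$583.6315… = C$9,783.43

C$9,783.43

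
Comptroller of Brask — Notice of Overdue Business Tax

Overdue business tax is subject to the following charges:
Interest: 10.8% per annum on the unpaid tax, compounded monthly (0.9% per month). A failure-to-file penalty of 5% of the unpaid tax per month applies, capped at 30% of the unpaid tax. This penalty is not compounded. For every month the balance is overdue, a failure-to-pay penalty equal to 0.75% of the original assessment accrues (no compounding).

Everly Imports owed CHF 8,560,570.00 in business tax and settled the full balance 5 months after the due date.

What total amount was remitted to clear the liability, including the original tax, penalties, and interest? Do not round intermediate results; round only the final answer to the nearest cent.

CHF 11,413,956.27

Failure-to-file: 5 × 5% × CHF 8,560,570.00 = CHF 2,140,142.50 (under the 30% cap)
Failure-to-pay penalty: 5 × 0.75% × CHF 8,560,570.00 = CHF 321,021.38…
Interest: CHF 8,560,570.00 × ((1 + 0.009)^5 − 1) = CHF 8,560,570.00 × 0.0458173… = CHF 392,222.3996…
Total = CHF 8,560,570.00 + CHF 2,461,163.8750 + CHF 392,222.3996… = CHF 11,413,956.27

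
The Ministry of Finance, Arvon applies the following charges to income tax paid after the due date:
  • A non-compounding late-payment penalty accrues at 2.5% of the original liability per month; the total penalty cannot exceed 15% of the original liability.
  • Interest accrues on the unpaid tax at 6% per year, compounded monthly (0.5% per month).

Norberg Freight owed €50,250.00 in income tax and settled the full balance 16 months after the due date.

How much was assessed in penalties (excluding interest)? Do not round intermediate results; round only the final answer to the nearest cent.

Penalty (uncapped): 16 × 2.5% × €50,250.00 = €20,100.00; cap = 15% × €50,250.00 = €7,537.50 → penalty = €7,537.50

€7,537.50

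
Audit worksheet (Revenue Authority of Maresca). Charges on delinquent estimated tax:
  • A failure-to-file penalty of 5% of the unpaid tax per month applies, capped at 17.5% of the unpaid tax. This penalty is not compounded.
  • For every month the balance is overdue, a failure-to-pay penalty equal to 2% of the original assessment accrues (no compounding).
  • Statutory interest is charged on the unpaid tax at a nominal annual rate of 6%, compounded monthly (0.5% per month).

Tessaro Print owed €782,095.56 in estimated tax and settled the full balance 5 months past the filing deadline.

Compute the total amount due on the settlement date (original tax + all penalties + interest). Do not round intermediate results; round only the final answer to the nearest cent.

€1,016,920.73

Failure-to-file: 5 × 5% × €782,095.56 = €195,523.89, capped at 17.5% × €782,095.56 = €136,866.72…
Failure-to-pay penalty: 5 × 2% × €782,095.56 = €78,209.56…
Interest: €782,095.56 × ((1 + 0.005)^5 − 1) = €782,095.56 × 0.0252513… = €19,748.8930…
Total = €782,095.56 + €215,076.2790 + €19,748.8930… = €1,016,920.73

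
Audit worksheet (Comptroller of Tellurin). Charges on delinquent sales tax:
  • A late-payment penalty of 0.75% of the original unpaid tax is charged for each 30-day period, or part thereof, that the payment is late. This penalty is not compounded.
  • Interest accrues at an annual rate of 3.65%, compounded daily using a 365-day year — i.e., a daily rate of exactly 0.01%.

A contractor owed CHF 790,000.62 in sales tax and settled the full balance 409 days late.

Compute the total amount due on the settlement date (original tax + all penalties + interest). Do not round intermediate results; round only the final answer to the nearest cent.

Penalty periods: ⌈409/30⌉ = 14; penalty = 14 × 0.75% × CHF 790,000.62 = CHF 82,950.07…
Interest: CHF 790,000.62 × ((1 + 0.0001)^409 − 1) = CHF 790,000.62 × 0.04174580… = CHF 32,979.2042…
Total = CHF 790,000.62 + CHF 82,950.0651 + CHF 32,979.2042… = CHF 905,929.89

CHF 905,929.89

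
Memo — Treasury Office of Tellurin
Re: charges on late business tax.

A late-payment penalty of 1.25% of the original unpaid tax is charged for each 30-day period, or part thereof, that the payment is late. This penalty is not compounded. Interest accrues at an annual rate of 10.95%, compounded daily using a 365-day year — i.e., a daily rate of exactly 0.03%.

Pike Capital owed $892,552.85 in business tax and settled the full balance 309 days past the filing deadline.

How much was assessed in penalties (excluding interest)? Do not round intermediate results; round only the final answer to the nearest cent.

Penalty periods: ⌈309/30⌉ = 11; penalty = 11 × 1.25% × $892,552.85 = $122,726.02…

$122,726.02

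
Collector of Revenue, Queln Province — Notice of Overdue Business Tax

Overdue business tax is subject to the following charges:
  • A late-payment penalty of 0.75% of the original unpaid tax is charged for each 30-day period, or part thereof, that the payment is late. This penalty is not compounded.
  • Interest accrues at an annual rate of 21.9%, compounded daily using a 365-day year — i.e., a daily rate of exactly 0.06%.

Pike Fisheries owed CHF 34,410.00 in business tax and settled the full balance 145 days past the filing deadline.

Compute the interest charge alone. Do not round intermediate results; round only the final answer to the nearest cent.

CHF 3,126.78

Interest: CHF 34,410.00 × ((1 + 0.0006)^145 − 1) = CHF 34,410.00 × 0.09086822… = CHF 3,126.7754…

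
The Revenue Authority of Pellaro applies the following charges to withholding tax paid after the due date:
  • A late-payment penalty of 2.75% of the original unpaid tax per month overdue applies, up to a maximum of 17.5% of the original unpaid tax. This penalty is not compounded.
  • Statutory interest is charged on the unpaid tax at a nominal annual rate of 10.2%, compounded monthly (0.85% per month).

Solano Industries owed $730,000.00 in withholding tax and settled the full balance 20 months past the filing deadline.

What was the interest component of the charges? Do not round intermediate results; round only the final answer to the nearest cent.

Interest: $730,000.00 × ((1 + 0.0085)^20 − 1) = $730,000.00 × 0.1844536… = $134,651.1254…

$134,651.13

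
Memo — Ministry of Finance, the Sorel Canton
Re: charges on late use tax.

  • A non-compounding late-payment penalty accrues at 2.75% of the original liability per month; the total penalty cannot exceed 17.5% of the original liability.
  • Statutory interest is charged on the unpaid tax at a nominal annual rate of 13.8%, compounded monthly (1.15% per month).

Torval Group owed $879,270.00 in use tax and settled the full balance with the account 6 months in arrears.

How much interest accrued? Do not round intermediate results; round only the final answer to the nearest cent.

$62,440.86

Interest: $879,270.00 × ((1 + 0.0115)^6 − 1) = $879,270.00 × 0.0710144… = $62,440.8588…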